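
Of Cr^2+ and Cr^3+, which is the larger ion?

Cr^2+

These are all Cr ions. Removing more electrons (higher positive charge) pulls the remaining electrons in closer, so Cr^3+ is smallest and Cr^2+ is largest.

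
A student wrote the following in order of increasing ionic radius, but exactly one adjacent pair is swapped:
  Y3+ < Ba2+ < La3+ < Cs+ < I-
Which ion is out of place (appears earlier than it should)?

Check each adjacent pair. Ba2+ and La3+ are reversed: both have 54 electrons but Z(La)=57 > Z(Ba)=56, so La3+ should be the smaller of the two. No other neighbouring pair contradicts the periodic trends, so Ba2+ is the ion listed too early.

Ba2+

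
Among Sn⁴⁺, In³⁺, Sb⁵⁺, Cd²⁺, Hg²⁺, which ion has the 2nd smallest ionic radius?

First list Z and electron count for each: Sb⁵⁺ has 46 e⁻ (Z=51), Sn⁴⁺ has 46 e⁻ (Z=50), In³⁺ has 46 e⁻ (Z=49), Cd²⁺ has 46 e⁻ (Z=48), Hg²⁺ has 78 e⁻ (Z=80). Sb⁵⁺ < Sn⁴⁺ (isoelectronic, higher Z=51 is smaller); Sn⁴⁺ < In³⁺ (both 46 e⁻, Z=50>49); In³⁺ < Cd²⁺ (both 46 e⁻, Z=49>48); Cd²⁺ < Hg²⁺ (same group, 1 shell fewer).
So the order is Sb⁵⁺ < Sn⁴⁺ < In³⁺ < Cd²⁺ < Hg²⁺; the 2nd-smallest ion is Sn⁴⁺.

Sn⁴⁺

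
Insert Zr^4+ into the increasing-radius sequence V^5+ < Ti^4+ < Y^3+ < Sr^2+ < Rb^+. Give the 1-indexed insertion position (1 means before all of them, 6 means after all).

Work out protons and electrons: V^5+: 18 e⁻, Z=23, Ti^4+: 18 e⁻, Z=22, Zr^4+: 36 e⁻, Z=40, Y^3+: 36 e⁻, Z=39, Sr^2+: 36 e⁻, Z=38, Rb^+: 36 e⁻, Z=37. V^5+ < Ti^4+ (both 18 e⁻, Z=23>22); Ti^4+ < Zr^4+ (same group, period 4 vs 5); Zr^4+ < Y^3+ (both 36 e⁻, Z=40>39); Y^3+ < Sr^2+ (both 36 e⁻, Z=39>38); Sr^2+ < Rb^+ (isoelectronic, higher Z=38 is smaller).
The complete sequence is V^5+ < Ti^4+ < Zr^4+ < Y^3+ < Sr^2+ < Rb^+. Zr^4+ sits at position 3.

3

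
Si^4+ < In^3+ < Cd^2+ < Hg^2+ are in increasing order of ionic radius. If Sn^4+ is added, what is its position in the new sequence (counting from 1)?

2

First list Z and electron count for each: Si^4+ has 10 e⁻ (Z=14), Sn^4+ has 46 e⁻ (Z=50), In^3+ has 46 e⁻ (Z=49), Cd^2+ has 46 e⁻ (Z=48), Hg^2+ has 78 e⁻ (Z=80). Si^4+ < Sn^4+ (same group, period 3 vs 5); Sn^4+ < In^3+ (both 46 e⁻, Z=50>49); In^3+ < Cd^2+ (both 46 e⁻, Z=49>48); Cd^2+ < Hg^2+ (same group, period 5 vs 6).
Putting Sn^4+ in gives Si^4+ < Sn^4+ < In^3+ < Cd^2+ < Hg^2+; it lands at slot 2.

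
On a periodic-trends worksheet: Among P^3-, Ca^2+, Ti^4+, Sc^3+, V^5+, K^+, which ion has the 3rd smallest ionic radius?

Isoelectronic series (18 e⁻ each). Size is set by nuclear charge: more protons means a smaller ion. V^5+ (Z=23), Ti^4+ (Z=22), Sc^3+ (Z=21), Ca^2+ (Z=20), K^+ (Z=19), P^3- (Z=15).
So the order is V^5+ < Ti^4+ < Sc^3+ < Ca^2+ < K^+ < P^3-; the 3rd-smallest ion is Sc^3+.

Sc^3+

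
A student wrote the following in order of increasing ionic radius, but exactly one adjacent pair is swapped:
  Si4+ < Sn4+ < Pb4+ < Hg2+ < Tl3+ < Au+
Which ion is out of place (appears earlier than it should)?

Hg2+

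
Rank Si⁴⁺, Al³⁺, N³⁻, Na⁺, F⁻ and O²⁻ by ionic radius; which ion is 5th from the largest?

Al³⁺

All of these have 10 electrons (isoelectronic). With the same electron cloud, the ion with the most protons pulls it in tightest. Nuclear charges: Si⁴⁺ (Z=14), Al³⁺ (Z=13), Na⁺ (Z=11), F⁻ (Z=9), O²⁻ (Z=8), N³⁻ (Z=7). Highest Z is smallest.
Ordering: Si⁴⁺ < Al³⁺ < Na⁺ < F⁻ < O²⁻ < N³⁻. The 5th largest is Al³⁺.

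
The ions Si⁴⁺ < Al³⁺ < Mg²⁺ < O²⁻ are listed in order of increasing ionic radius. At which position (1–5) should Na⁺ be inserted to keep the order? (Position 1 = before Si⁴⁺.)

Each ion has 10 electrons. The ranking follows nuclear charge in reverse — greater Z gives a smaller radius. Si⁴⁺ (Z=14), Al³⁺ (Z=13), Mg²⁺ (Z=12), Na⁺ (Z=11), O²⁻ (Z=8).
With Na⁺ included the full order is Si⁴⁺ < Al³⁺ < Mg²⁺ < Na⁺ < O²⁻, so it takes position 4.

4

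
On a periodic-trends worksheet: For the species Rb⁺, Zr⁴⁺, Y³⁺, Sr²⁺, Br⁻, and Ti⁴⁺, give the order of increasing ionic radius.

First list Z and electron count for each: Ti⁴⁺ has 18 e⁻ (Z=22), Zr⁴⁺ has 36 e⁻ (Z=40), Y³⁺ has 36 e⁻ (Z=39), Sr²⁺ has 36 e⁻ (Z=38), Rb⁺ has 36 e⁻ (Z=37), Br⁻ has 36 e⁻ (Z=35). Ti⁴⁺ < Zr⁴⁺ (same group, 1 shell fewer); Zr⁴⁺ < Y³⁺ (isoelectronic, higher Z=40 is smaller); Y³⁺ < Sr²⁺ (both 36 e⁻, Z=39>38); Sr²⁺ < Rb⁺ (both 36 e⁻, Z=38>37); Rb⁺ < Br⁻ (isoelectronic, higher Z=37 is smaller).

Ti⁴⁺ < Zr⁴⁺ < Y³⁺ < Sr²⁺ < Rb⁺ < Br⁻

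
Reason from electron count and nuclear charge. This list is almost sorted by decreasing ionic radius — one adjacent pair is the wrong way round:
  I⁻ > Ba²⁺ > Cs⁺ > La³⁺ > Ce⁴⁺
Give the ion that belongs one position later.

Scanning neighbour by neighbour, only Ba²⁺/Cs⁺ violates a trend: Ba²⁺ and Cs⁺ share 54 electrons; the higher nuclear charge on Ba (Z=56) contracts it more, so Ba²⁺ < Cs⁺. That makes Ba²⁺ the one sitting a position early relative to where it belongs.

Ba²⁺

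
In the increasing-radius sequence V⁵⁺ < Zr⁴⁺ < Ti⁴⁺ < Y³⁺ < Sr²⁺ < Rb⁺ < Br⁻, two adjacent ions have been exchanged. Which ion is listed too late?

The pair Zr⁴⁺, Ti⁴⁺ is the wrong way round — same group and charge — period 4 sits above period 5, so Ti⁴⁺ is smaller. All other adjacent pairs agree with periodic trends, so Ti⁴⁺ is the misplaced ion.

Ti⁴⁺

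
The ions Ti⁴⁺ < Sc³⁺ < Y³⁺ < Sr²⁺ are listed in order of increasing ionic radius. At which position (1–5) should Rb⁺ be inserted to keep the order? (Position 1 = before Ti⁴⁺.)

5

Tabulating Z and e⁻: Ti⁴⁺: 18 e⁻, Z=22, Sc³⁺: 18 e⁻, Z=21, Y³⁺: 36 e⁻, Z=39, Sr²⁺: 36 e⁻, Z=38, Rb⁺: 36 e⁻, Z=37. Ti⁴⁺ < Sc³⁺ (isoelectronic, higher Z=22 is smaller); Sc³⁺ < Y³⁺ (same group, 1 shell fewer); Y³⁺ < Sr²⁺ (both 36 e⁻, Z=39>38); Sr²⁺ < Rb⁺ (isoelectronic, higher Z=38 is smaller).
Merged order: Ti⁴⁺ < Sc³⁺ < Y³⁺ < Sr²⁺ < Rb⁺ — Rb⁺ is number 5.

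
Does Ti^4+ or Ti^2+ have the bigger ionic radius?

Ti^2+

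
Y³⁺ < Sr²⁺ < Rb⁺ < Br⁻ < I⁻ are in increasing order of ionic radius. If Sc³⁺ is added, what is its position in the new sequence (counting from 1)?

Work out protons and electrons: Sc³⁺: 18 e⁻, Z=21, Y³⁺: 36 e⁻, Z=39, Sr²⁺: 36 e⁻, Z=38, Rb⁺: 36 e⁻, Z=37, Br⁻: 36 e⁻, Z=35, I⁻: 54 e⁻, Z=53. Sc³⁺ < Y³⁺ (same group, 1 shell fewer); Y³⁺ < Sr²⁺ (both 36 e⁻, Z=39>38); Sr²⁺ < Rb⁺ (both 36 e⁻, Z=38>37); Rb⁺ < Br⁻ (both 36 e⁻, Z=37>35); Br⁻ < I⁻ (same group, period 4 vs 5).
Merged order: Sc³⁺ < Y³⁺ < Sr²⁺ < Rb⁺ < Br⁻ < I⁻ — Sc³⁺ is number 1.

1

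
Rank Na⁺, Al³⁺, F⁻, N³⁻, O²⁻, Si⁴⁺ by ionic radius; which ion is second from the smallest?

Isoelectronic series (10 e⁻ each). Size is set by nuclear charge: more protons means a smaller ion. Si⁴⁺ (Z=14), Al³⁺ (Z=13), Na⁺ (Z=11), F⁻ (Z=9), O²⁻ (Z=8), N³⁻ (Z=7).
So the order is Si⁴⁺ < Al³⁺ < Na⁺ < F⁻ < O²⁻ < N³⁻; the 2nd-smallest ion is Al³⁺.

Al³⁺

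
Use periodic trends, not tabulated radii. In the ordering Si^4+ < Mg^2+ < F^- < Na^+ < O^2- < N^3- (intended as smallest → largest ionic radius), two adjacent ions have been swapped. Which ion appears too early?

The pair F^-, Na^+ is the wrong way round — Na^+ and F^- share 10 electrons; the higher nuclear charge on Na (Z=11) contracts it more, so Na^+ < F^-. All other adjacent pairs agree with periodic trends, so F^- is the misplaced ion.

F^-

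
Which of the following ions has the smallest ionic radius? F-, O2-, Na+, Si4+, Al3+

Si4+

Isoelectronic series (10 e⁻ each). Size is set by nuclear charge: more protons means a smaller ion. Si4+ (Z=14), Al3+ (Z=13), Na+ (Z=11), F- (Z=9), O2- (Z=8).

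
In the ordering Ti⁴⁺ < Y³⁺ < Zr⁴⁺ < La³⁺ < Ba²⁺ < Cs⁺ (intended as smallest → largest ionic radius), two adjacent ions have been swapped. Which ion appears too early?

Check each adjacent pair. Y³⁺ and Zr⁴⁺ are reversed: Zr⁴⁺ and Y³⁺ share 36 electrons; the higher nuclear charge on Zr (Z=40) contracts it more, so Zr⁴⁺ < Y³⁺. No other neighbouring pair contradicts the periodic trends, so Y³⁺ is the ion listed too early.

Y³⁺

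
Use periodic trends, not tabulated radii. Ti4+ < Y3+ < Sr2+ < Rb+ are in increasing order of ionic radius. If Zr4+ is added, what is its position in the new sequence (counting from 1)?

2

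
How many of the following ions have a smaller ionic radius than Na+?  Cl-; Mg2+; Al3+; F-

Electron counts and nuclear charges: Al3+: 10 e⁻, Z=13, Mg2+: 10 e⁻, Z=12, Na+: 10 e⁻, Z=11, F-: 10 e⁻, Z=9, Cl-: 18 e⁻, Z=17. Al3+ < Mg2+ (isoelectronic, higher Z=13 is smaller); Mg2+ < Na+ (both 10 e⁻, Z=12>11); Na+ < F- (both 10 e⁻, Z=11>9); F- < Cl- (same group, period 2 vs 3).
Placing each against Na+: smaller — Al3+, Mg2+; larger — F-, Cl-. That's 2.

2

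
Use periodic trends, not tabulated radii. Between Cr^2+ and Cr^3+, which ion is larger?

These are all Cr ions. Removing more electrons (higher positive charge) pulls the remaining electrons in closer, so Cr^3+ is smallest and Cr^2+ is largest.

Cr^2+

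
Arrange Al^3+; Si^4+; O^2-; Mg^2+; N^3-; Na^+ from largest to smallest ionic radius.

N^3- > O^2- > Na^+ > Mg^2+ > Al^3+ > Si^4+

Isoelectronic series (10 e⁻ each). Size is set by nuclear charge: more protons means a smaller ion. Si^4+ (Z=14), Al^3+ (Z=13), Mg^2+ (Z=12), Na^+ (Z=11), O^2- (Z=8), N^3- (Z=7).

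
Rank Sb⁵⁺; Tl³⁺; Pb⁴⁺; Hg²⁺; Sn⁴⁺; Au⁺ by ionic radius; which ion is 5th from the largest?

Sn⁴⁺

Sb⁵⁺: 46 e⁻, Z=51, Sn⁴⁺: 46 e⁻, Z=50, Pb⁴⁺: 78 e⁻, Z=82, Tl³⁺: 78 e⁻, Z=81, Hg²⁺: 78 e⁻, Z=80, Au⁺: 78 e⁻, Z=79. Sb⁵⁺ < Sn⁴⁺ (isoelectronic, higher Z=51 is smaller); Sn⁴⁺ < Pb⁴⁺ (same group, 1 shell fewer); Pb⁴⁺ < Tl³⁺ (isoelectronic, higher Z=82 is smaller); Tl³⁺ < Hg²⁺ (isoelectronic, higher Z=81 is smaller); Hg²⁺ < Au⁺ (both 78 e⁻, Z=80>79).
Ordering: Sb⁵⁺ < Sn⁴⁺ < Pb⁴⁺ < Tl³⁺ < Hg²⁺ < Au⁺. The 5th largest is Sn⁴⁺.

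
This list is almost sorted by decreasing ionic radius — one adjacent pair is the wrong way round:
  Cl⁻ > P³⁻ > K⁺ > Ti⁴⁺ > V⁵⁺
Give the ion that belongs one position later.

Scanning neighbour by neighbour, only Cl⁻/P³⁻ violates a trend: they are isoelectronic (18 e⁻) and Cl has more protons than P (17 vs 15), making Cl⁻ smaller. That makes Cl⁻ the one sitting a position early relative to where it belongs.

Cl⁻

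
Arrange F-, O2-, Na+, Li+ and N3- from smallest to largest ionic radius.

Electron counts and nuclear charges: Li+ (Z=3, 2 e⁻), Na+ (Z=11, 10 e⁻), F- (Z=9, 10 e⁻), O2- (Z=8, 10 e⁻), N3- (Z=7, 10 e⁻). Li+ < Na+ (same group, period 2 vs 3); Na+ < F- (isoelectronic, higher Z=11 is smaller); F- < O2- (isoelectronic, higher Z=9 is smaller); O2- < N3- (isoelectronic, higher Z=8 is smaller).

Li+ < Na+ < F- < O2- < N3-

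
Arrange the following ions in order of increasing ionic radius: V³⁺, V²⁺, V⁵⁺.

These are all V ions. Removing more electrons (higher positive charge) pulls the remaining electrons in closer, so V⁵⁺ is smallest and V²⁺ is largest.

V⁵⁺ < V³⁺ < V²⁺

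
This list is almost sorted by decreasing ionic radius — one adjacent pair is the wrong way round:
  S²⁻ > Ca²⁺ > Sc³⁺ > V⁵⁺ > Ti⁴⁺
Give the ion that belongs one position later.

V⁵⁺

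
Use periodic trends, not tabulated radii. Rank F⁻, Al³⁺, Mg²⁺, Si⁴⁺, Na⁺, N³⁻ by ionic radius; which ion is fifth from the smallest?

All of these have 10 electrons (isoelectronic). With the same electron cloud, the ion with the most protons pulls it in tightest. Nuclear charges: Si⁴⁺ (Z=14), Al³⁺ (Z=13), Mg²⁺ (Z=12), Na⁺ (Z=11), F⁻ (Z=9), N³⁻ (Z=7). Highest Z is smallest.
Ordering: Si⁴⁺ < Al³⁺ < Mg²⁺ < Na⁺ < F⁻ < N³⁻. The fifth smallest is F⁻.

F⁻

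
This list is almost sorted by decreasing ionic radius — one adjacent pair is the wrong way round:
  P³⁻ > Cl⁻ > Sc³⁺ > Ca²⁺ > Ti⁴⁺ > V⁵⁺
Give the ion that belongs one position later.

Sc³⁺

Scanning neighbour by neighbour, only Sc³⁺/Ca²⁺ violates a trend: Sc³⁺ and Ca²⁺ share 18 electrons; the higher nuclear charge on Sc (Z=21) contracts it more, so Sc³⁺ < Ca²⁺. That makes Sc³⁺ the one sitting a position early relative to where it belongs.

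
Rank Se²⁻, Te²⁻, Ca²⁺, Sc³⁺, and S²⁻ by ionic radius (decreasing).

Te²⁻ > Se²⁻ > S²⁻ > Ca²⁺ > Sc³⁺

Electron counts and nuclear charges: Sc³⁺ (Z=21, 18 e⁻), Ca²⁺ (Z=20, 18 e⁻), S²⁻ (Z=16, 18 e⁻), Se²⁻ (Z=34, 36 e⁻), Te²⁻ (Z=52, 54 e⁻). Sc³⁺ < Ca²⁺ (isoelectronic, higher Z=21 is smaller); Ca²⁺ < S²⁻ (isoelectronic, higher Z=20 is smaller); S²⁻ < Se²⁻ (same group, period 3 vs 4); Se²⁻ < Te²⁻ (same group, period 4 vs 5).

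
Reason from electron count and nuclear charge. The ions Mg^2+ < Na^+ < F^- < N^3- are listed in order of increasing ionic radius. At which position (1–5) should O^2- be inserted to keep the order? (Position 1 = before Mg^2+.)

These species are isoelectronic with 10 electrons. The only difference is the number of protons: Mg^2+ (Z=12), Na^+ (Z=11), F^- (Z=9), O^2- (Z=8), N^3- (Z=7). The strongest nuclear pull (Mg^2+) gives the smallest ion.
Putting O^2- in gives Mg^2+ < Na^+ < F^- < O^2- < N^3-; it lands at slot 4.

4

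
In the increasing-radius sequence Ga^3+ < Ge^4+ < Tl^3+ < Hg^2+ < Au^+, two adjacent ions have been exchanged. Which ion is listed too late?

Scanning neighbour by neighbour, only Ga^3+/Ge^4+ violates a trend: Ge^4+ and Ga^3+ share 28 electrons; the higher nuclear charge on Ge (Z=32) contracts it more, so Ge^4+ < Ga^3+. That makes Ge^4+ the one sitting a position late relative to where it belongs.

Ge^4+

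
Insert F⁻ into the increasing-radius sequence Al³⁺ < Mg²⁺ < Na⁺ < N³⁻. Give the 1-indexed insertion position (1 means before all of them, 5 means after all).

4

Each ion has 10 electrons. The ranking follows nuclear charge in reverse — greater Z gives a smaller radius. Al³⁺ (Z=13), Mg²⁺ (Z=12), Na⁺ (Z=11), F⁻ (Z=9), N³⁻ (Z=7).
With F⁻ included the full order is Al³⁺ < Mg²⁺ < Na⁺ < F⁻ < N³⁻, so it takes position 4.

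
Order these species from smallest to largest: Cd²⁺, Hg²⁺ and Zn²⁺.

Zn²⁺ < Cd²⁺ < Hg²⁺

Same group, same charge. Going down the group adds an extra shell of electrons, so the ion gets larger: Zn²⁺ is highest in the group and smallest.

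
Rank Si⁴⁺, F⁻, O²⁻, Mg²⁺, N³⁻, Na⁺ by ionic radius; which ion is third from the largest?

These species are isoelectronic with 10 electrons. The only difference is the number of protons: Si⁴⁺ (Z=14), Mg²⁺ (Z=12), Na⁺ (Z=11), F⁻ (Z=9), O²⁻ (Z=8), N³⁻ (Z=7). The strongest nuclear pull (Si⁴⁺) gives the smallest ion.
So the order is Si⁴⁺ < Mg²⁺ < Na⁺ < F⁻ < O²⁻ < N³⁻; the 3rd-largest ion is F⁻.

F⁻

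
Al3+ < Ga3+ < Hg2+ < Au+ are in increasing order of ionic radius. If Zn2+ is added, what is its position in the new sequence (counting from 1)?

Al3+ (Z=13, 10 e⁻), Ga3+ (Z=31, 28 e⁻), Zn2+ (Z=30, 28 e⁻), Hg2+ (Z=80, 78 e⁻), Au+ (Z=79, 78 e⁻). Al3+ < Ga3+ (same group, period 3 vs 4); Ga3+ < Zn2+ (isoelectronic, higher Z=31 is smaller); Zn2+ < Hg2+ (same group, 2 shells fewer); Hg2+ < Au+ (both 78 e⁻, Z=80>79).
Merged order: Al3+ < Ga3+ < Zn2+ < Hg2+ < Au+ — Zn2+ is number 3.

3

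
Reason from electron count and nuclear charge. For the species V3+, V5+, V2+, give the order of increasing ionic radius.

These are all V ions. Removing more electrons (higher positive charge) pulls the remaining electrons in closer, so V5+ is smallest and V2+ is largest.

V5+ < V3+ < V2+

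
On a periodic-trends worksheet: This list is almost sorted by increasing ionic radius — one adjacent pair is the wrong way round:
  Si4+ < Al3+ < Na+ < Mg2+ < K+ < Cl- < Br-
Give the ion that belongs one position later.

The pair Na+, Mg2+ is the wrong way round — Mg2+ and Na+ share 10 electrons; the higher nuclear charge on Mg (Z=12) contracts it more, so Mg2+ < Na+. All other adjacent pairs agree with periodic trends, so Na+ is the misplaced ion.

Na+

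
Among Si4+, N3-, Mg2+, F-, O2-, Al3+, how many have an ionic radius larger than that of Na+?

Isoelectronic series (10 e⁻ each). Size is set by nuclear charge: more protons means a smaller ion. Si4+ (Z=14), Al3+ (Z=13), Mg2+ (Z=12), Na+ (Z=11), F- (Z=9), O2- (Z=8), N3- (Z=7).
Relative to Na+, the ions that are larger are F-, O2-, N3-. That's 3.

3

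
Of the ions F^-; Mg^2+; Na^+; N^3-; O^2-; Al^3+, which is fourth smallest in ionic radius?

F^-

These species are isoelectronic with 10 electrons. The only difference is the number of protons: Al^3+ (Z=13), Mg^2+ (Z=12), Na^+ (Z=11), F^- (Z=9), O^2- (Z=8), N^3- (Z=7). The strongest nuclear pull (Al^3+) gives the smallest ion.
That gives Al^3+ < Mg^2+ < Na^+ < F^- < O^2- < N^3-. From the smallest end, number 4 is F^-.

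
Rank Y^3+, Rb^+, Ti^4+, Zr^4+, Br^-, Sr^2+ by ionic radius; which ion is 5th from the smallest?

Rb^+

Electron counts and nuclear charges: Ti^4+: 18 e⁻, Z=22, Zr^4+: 36 e⁻, Z=40, Y^3+: 36 e⁻, Z=39, Sr^2+: 36 e⁻, Z=38, Rb^+: 36 e⁻, Z=37, Br^-: 36 e⁻, Z=35. Ti^4+ < Zr^4+ (same group, period 4 vs 5); Zr^4+ < Y^3+ (both 36 e⁻, Z=40>39); Y^3+ < Sr^2+ (both 36 e⁻, Z=39>38); Sr^2+ < Rb^+ (both 36 e⁻, Z=38>37); Rb^+ < Br^- (isoelectronic, higher Z=37 is smaller).
Ordering: Ti^4+ < Zr^4+ < Y^3+ < Sr^2+ < Rb^+ < Br^-. The 5th smallest is Rb^+.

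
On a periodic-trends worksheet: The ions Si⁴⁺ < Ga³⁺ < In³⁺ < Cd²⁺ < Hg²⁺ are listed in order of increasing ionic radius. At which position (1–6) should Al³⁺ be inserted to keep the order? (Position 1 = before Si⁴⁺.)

Work out protons and electrons: Si⁴⁺ has 10 e⁻ (Z=14), Al³⁺ has 10 e⁻ (Z=13), Ga³⁺ has 28 e⁻ (Z=31), In³⁺ has 46 e⁻ (Z=49), Cd²⁺ has 46 e⁻ (Z=48), Hg²⁺ has 78 e⁻ (Z=80). Si⁴⁺ < Al³⁺ (both 10 e⁻, Z=14>13); Al³⁺ < Ga³⁺ (same group, period 3 vs 4); Ga³⁺ < In³⁺ (same group, period 4 vs 5); In³⁺ < Cd²⁺ (isoelectronic, higher Z=49 is smaller); Cd²⁺ < Hg²⁺ (same group, period 5 vs 6).
Putting Al³⁺ in gives Si⁴⁺ < Al³⁺ < Ga³⁺ < In³⁺ < Cd²⁺ < Hg²⁺; it lands at slot 2.

2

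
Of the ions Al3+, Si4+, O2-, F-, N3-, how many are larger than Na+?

Isoelectronic series (10 e⁻ each). Size is set by nuclear charge: more protons means a smaller ion. Si4+ (Z=14), Al3+ (Z=13), Na+ (Z=11), F- (Z=9), O2- (Z=8), N3- (Z=7).
Ordering all of them (including Na+) by radius gives Si4+ < Al3+ < Na+ < F- < O2- < N3-. That's 3.

3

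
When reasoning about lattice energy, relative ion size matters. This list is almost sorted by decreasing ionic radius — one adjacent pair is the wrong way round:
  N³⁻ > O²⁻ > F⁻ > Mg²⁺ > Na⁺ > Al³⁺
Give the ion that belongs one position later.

Check each adjacent pair. Mg²⁺ and Na⁺ are reversed: they are isoelectronic (10 e⁻) and Mg has more protons than Na (12 vs 11), making Mg²⁺ smaller. No other neighbouring pair contradicts the periodic trends, so Mg²⁺ is the ion listed too early.

Mg²⁺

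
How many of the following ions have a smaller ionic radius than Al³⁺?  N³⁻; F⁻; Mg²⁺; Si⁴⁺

These species are isoelectronic with 10 electrons. The only difference is the number of protons: Si⁴⁺ (Z=14), Al³⁺ (Z=13), Mg²⁺ (Z=12), F⁻ (Z=9), N³⁻ (Z=7). The strongest nuclear pull (Si⁴⁺) gives the smallest ion.
Placing each against Al³⁺: smaller — Si⁴⁺; larger — Mg²⁺, F⁻, N³⁻. So 1 is smaller.

1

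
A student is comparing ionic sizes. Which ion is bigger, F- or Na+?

Each ion has 10 electrons. The ranking follows nuclear charge in reverse — greater Z gives a smaller radius. Na+ (Z=11), F- (Z=9).

F-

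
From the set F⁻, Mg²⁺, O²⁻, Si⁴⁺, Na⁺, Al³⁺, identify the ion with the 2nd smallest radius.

Isoelectronic series (10 e⁻ each). Size is set by nuclear charge: more protons means a smaller ion. Si⁴⁺ (Z=14), Al³⁺ (Z=13), Mg²⁺ (Z=12), Na⁺ (Z=11), F⁻ (Z=9), O²⁻ (Z=8).
So the order is Si⁴⁺ < Al³⁺ < Mg²⁺ < Na⁺ < F⁻ < O²⁻; the 2nd-smallest ion is Al³⁺.

Al³⁺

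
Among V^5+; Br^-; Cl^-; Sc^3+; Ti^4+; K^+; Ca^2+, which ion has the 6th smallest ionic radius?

Tabulating Z and e⁻: V^5+ (Z=23, 18 e⁻), Ti^4+ (Z=22, 18 e⁻), Sc^3+ (Z=21, 18 e⁻), Ca^2+ (Z=20, 18 e⁻), K^+ (Z=19, 18 e⁻), Cl^- (Z=17, 18 e⁻), Br^- (Z=35, 36 e⁻). V^5+ < Ti^4+ (isoelectronic, higher Z=23 is smaller); Ti^4+ < Sc^3+ (isoelectronic, higher Z=22 is smaller); Sc^3+ < Ca^2+ (both 18 e⁻, Z=21>20); Ca^2+ < K^+ (isoelectronic, higher Z=20 is smaller); K^+ < Cl^- (both 18 e⁻, Z=19>17); Cl^- < Br^- (same group, period 3 vs 4).
That gives V^5+ < Ti^4+ < Sc^3+ < Ca^2+ < K^+ < Cl^- < Br^-. From the smallest end, number 6 is Cl^-.

Cl^-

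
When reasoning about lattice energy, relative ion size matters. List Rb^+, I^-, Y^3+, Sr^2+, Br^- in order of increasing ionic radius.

Y^3+ < Sr^2+ < Rb^+ < Br^- < I^-

First list Z and electron count for each: Y^3+ has 36 e⁻ (Z=39), Sr^2+ has 36 e⁻ (Z=38), Rb^+ has 36 e⁻ (Z=37), Br^- has 36 e⁻ (Z=35), I^- has 54 e⁻ (Z=53). Y^3+ < Sr^2+ (both 36 e⁻, Z=39>38); Sr^2+ < Rb^+ (both 36 e⁻, Z=38>37); Rb^+ < Br^- (both 36 e⁻, Z=37>35); Br^- < I^- (same group, period 4 vs 5).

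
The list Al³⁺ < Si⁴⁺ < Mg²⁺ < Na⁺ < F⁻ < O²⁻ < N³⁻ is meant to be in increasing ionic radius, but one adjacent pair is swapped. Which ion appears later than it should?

Si⁴⁺

The pair Al³⁺, Si⁴⁺ is the wrong way round — they are isoelectronic (10 e⁻) and Si has more protons than Al (14 vs 13), making Si⁴⁺ smaller. All other adjacent pairs agree with periodic trends, so Si⁴⁺ is the misplaced ion.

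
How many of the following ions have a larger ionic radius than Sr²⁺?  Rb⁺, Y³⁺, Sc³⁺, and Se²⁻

Tabulating Z and e⁻: Sc³⁺ (Z=21, 18 e⁻), Y³⁺ (Z=39, 36 e⁻), Sr²⁺ (Z=38, 36 e⁻), Rb⁺ (Z=37, 36 e⁻), Se²⁻ (Z=34, 36 e⁻). Sc³⁺ < Y³⁺ (same group, 1 shell fewer); Y³⁺ < Sr²⁺ (isoelectronic, higher Z=39 is smaller); Sr²⁺ < Rb⁺ (isoelectronic, higher Z=38 is smaller); Rb⁺ < Se²⁻ (both 36 e⁻, Z=37>34).
Relative to Sr²⁺, the ions that are larger are Rb⁺, Se²⁻. That's 2.

2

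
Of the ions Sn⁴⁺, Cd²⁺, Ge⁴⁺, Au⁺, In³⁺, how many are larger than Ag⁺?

1

Electron counts and nuclear charges: Ge⁴⁺: 28 e⁻, Z=32, Sn⁴⁺: 46 e⁻, Z=50, In³⁺: 46 e⁻, Z=49, Cd²⁺: 46 e⁻, Z=48, Ag⁺: 46 e⁻, Z=47, Au⁺: 78 e⁻, Z=79. Ge⁴⁺ < Sn⁴⁺ (same group, 1 shell fewer); Sn⁴⁺ < In³⁺ (isoelectronic, higher Z=50 is smaller); In³⁺ < Cd²⁺ (isoelectronic, higher Z=49 is smaller); Cd²⁺ < Ag⁺ (both 46 e⁻, Z=48>47); Ag⁺ < Au⁺ (same group, 1 shell fewer).
Placing each against Ag⁺: smaller — Ge⁴⁺, Sn⁴⁺, In³⁺, Cd²⁺; larger — Au⁺. Count: 1.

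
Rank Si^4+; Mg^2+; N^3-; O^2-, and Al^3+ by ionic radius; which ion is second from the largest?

Each ion has 10 electrons. The ranking follows nuclear charge in reverse — greater Z gives a smaller radius. Si^4+ (Z=14), Al^3+ (Z=13), Mg^2+ (Z=12), O^2- (Z=8), N^3- (Z=7).
That gives Si^4+ < Al^3+ < Mg^2+ < O^2- < N^3-. From the largest end, number 2 is O^2-.

O^2-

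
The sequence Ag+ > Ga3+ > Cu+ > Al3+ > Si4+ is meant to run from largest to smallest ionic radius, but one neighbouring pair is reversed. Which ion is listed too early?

Check each adjacent pair. Ga3+ and Cu+ are reversed: they are isoelectronic (28 e⁻) and Ga has more protons than Cu (31 vs 29), making Ga3+ smaller. No other neighbouring pair contradicts the periodic trends, so Ga3+ is the ion listed too early.

Ga3+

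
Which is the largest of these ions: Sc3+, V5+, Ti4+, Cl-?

Cl-

Each ion has 18 electrons. The ranking follows nuclear charge in reverse — greater Z gives a smaller radius. V5+ (Z=23), Ti4+ (Z=22), Sc3+ (Z=21), Cl- (Z=17).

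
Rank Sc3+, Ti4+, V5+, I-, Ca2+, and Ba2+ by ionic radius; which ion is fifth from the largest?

Electron counts and nuclear charges: V5+: 18 e⁻, Z=23, Ti4+: 18 e⁻, Z=22, Sc3+: 18 e⁻, Z=21, Ca2+: 18 e⁻, Z=20, Ba2+: 54 e⁻, Z=56, I-: 54 e⁻, Z=53. V5+ < Ti4+ (both 18 e⁻, Z=23>22); Ti4+ < Sc3+ (both 18 e⁻, Z=22>21); Sc3+ < Ca2+ (isoelectronic, higher Z=21 is smaller); Ca2+ < Ba2+ (same group, period 4 vs 6); Ba2+ < I- (both 54 e⁻, Z=56>53).
That gives V5+ < Ti4+ < Sc3+ < Ca2+ < Ba2+ < I-. From the largest end, number 5 is Ti4+.

Ti4+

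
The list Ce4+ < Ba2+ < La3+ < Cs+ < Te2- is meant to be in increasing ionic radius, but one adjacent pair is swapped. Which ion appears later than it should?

La3+

Check each adjacent pair. Ba2+ and La3+ are reversed: they are isoelectronic (54 e⁻) and La has more protons than Ba (57 vs 56), making La3+ smaller. No other neighbouring pair contradicts the periodic trends, so La3+ is the ion listed too late.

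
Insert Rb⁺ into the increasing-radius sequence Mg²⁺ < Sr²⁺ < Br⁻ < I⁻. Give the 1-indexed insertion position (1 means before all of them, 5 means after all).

3

Work out protons and electrons: Mg²⁺ has 10 e⁻ (Z=12), Sr²⁺ has 36 e⁻ (Z=38), Rb⁺ has 36 e⁻ (Z=37), Br⁻ has 36 e⁻ (Z=35), I⁻ has 54 e⁻ (Z=53). Mg²⁺ < Sr²⁺ (same group, period 3 vs 5); Sr²⁺ < Rb⁺ (both 36 e⁻, Z=38>37); Rb⁺ < Br⁻ (isoelectronic, higher Z=37 is smaller); Br⁻ < I⁻ (same group, 1 shell fewer).
Putting Rb⁺ in gives Mg²⁺ < Sr²⁺ < Rb⁺ < Br⁻ < I⁻; it lands at slot 3.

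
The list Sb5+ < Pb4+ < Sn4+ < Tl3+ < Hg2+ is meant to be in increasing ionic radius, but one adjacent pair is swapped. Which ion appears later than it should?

Sn4+

Check each adjacent pair. Pb4+ and Sn4+ are reversed: Sn4+ and Pb4+ are in one column with the same charge; the lighter period-5 ion has one fewer shell and is smaller. No other neighbouring pair contradicts the periodic trends, so Sn4+ is the ion listed too late.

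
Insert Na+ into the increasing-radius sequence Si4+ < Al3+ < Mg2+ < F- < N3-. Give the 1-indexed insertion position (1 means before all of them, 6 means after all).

All of these have 10 electrons (isoelectronic). With the same electron cloud, the ion with the most protons pulls it in tightest. Nuclear charges: Si4+ (Z=14), Al3+ (Z=13), Mg2+ (Z=12), Na+ (Z=11), F- (Z=9), N3- (Z=7). Highest Z is smallest.
The complete sequence is Si4+ < Al3+ < Mg2+ < Na+ < F- < N3-. Na+ sits at position 4.

4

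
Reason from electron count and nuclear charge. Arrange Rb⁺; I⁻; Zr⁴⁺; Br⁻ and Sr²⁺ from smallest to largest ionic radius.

Zr⁴⁺ < Sr²⁺ < Rb⁺ < Br⁻ < I⁻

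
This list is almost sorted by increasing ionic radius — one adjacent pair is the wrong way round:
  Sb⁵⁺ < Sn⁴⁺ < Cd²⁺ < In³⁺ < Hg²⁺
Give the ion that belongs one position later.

Cd²⁺

Scanning neighbour by neighbour, only Cd²⁺/In³⁺ violates a trend: In³⁺ and Cd²⁺ share 46 electrons; the higher nuclear charge on In (Z=49) contracts it more, so In³⁺ < Cd²⁺. That makes Cd²⁺ the one sitting a position early relative to where it belongs.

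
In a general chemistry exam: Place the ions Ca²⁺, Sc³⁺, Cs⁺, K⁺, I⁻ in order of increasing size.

Electron counts and nuclear charges: Sc³⁺: 18 e⁻, Z=21, Ca²⁺: 18 e⁻, Z=20, K⁺: 18 e⁻, Z=19, Cs⁺: 54 e⁻, Z=55, I⁻: 54 e⁻, Z=53. Sc³⁺ < Ca²⁺ (both 18 e⁻, Z=21>20); Ca²⁺ < K⁺ (both 18 e⁻, Z=20>19); K⁺ < Cs⁺ (same group, 2 shells fewer); Cs⁺ < I⁻ (isoelectronic, higher Z=55 is smaller).

Sc³⁺ < Ca²⁺ < K⁺ < Cs⁺ < I⁻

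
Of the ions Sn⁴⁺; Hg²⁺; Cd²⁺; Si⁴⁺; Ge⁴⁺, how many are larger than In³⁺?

Tabulating Z and e⁻: Si⁴⁺ (Z=14, 10 e⁻), Ge⁴⁺ (Z=32, 28 e⁻), Sn⁴⁺ (Z=50, 46 e⁻), In³⁺ (Z=49, 46 e⁻), Cd²⁺ (Z=48, 46 e⁻), Hg²⁺ (Z=80, 78 e⁻). Si⁴⁺ < Ge⁴⁺ (same group, period 3 vs 4); Ge⁴⁺ < Sn⁴⁺ (same group, 1 shell fewer); Sn⁴⁺ < In³⁺ (isoelectronic, higher Z=50 is smaller); In³⁺ < Cd²⁺ (isoelectronic, higher Z=49 is smaller); Cd²⁺ < Hg²⁺ (same group, period 5 vs 6).
Placing each against In³⁺: smaller — Si⁴⁺, Ge⁴⁺, Sn⁴⁺; larger — Cd²⁺, Hg²⁺. That's 2.

2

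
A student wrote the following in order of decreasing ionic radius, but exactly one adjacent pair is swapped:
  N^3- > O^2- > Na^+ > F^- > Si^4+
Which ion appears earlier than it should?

Na^+

Scanning neighbour by neighbour, only Na^+/F^- violates a trend: Na^+ and F^- share 10 electrons; the higher nuclear charge on Na (Z=11) contracts it more, so Na^+ < F^-. That makes Na^+ the one sitting a position early relative to where it belongs.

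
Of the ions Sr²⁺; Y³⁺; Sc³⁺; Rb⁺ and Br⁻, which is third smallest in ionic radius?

Work out protons and electrons: Sc³⁺ has 18 e⁻ (Z=21), Y³⁺ has 36 e⁻ (Z=39), Sr²⁺ has 36 e⁻ (Z=38), Rb⁺ has 36 e⁻ (Z=37), Br⁻ has 36 e⁻ (Z=35). Sc³⁺ < Y³⁺ (same group, 1 shell fewer); Y³⁺ < Sr²⁺ (isoelectronic, higher Z=39 is smaller); Sr²⁺ < Rb⁺ (both 36 e⁻, Z=38>37); Rb⁺ < Br⁻ (both 36 e⁻, Z=37>35).
So the order is Sc³⁺ < Y³⁺ < Sr²⁺ < Rb⁺ < Br⁻; the 3rd-smallest ion is Sr²⁺.

Sr²⁺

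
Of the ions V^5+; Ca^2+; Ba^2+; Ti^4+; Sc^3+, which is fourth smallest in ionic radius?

Tabulating Z and e⁻: V^5+ has 18 e⁻ (Z=23), Ti^4+ has 18 e⁻ (Z=22), Sc^3+ has 18 e⁻ (Z=21), Ca^2+ has 18 e⁻ (Z=20), Ba^2+ has 54 e⁻ (Z=56). V^5+ < Ti^4+ (both 18 e⁻, Z=23>22); Ti^4+ < Sc^3+ (isoelectronic, higher Z=22 is smaller); Sc^3+ < Ca^2+ (both 18 e⁻, Z=21>20); Ca^2+ < Ba^2+ (same group, period 4 vs 6).
Full ascending order: V^5+ < Ti^4+ < Sc^3+ < Ca^2+ < Ba^2+. Counting from the smallest, position 4 is Ca^2+.

Ca^2+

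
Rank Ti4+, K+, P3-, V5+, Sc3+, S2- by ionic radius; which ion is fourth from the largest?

Sc3+

Each ion has 18 electrons. The ranking follows nuclear charge in reverse — greater Z gives a smaller radius. V5+ (Z=23), Ti4+ (Z=22), Sc3+ (Z=21), K+ (Z=19), S2- (Z=16), P3- (Z=15).
Ordering: V5+ < Ti4+ < Sc3+ < K+ < S2- < P3-. The fourth largest is Sc3+.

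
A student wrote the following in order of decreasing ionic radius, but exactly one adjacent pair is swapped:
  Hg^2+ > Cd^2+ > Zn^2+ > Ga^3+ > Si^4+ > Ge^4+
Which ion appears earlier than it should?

Check each adjacent pair. Si^4+ and Ge^4+ are reversed: same group and charge — period 3 sits above period 4, so Si^4+ is smaller. No other neighbouring pair contradicts the periodic trends, so Si^4+ is the ion listed too early.

Si^4+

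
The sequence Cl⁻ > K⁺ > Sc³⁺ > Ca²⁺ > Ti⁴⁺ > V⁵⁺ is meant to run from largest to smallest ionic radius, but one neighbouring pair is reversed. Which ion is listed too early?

Sc³⁺

Scanning neighbour by neighbour, only Sc³⁺/Ca²⁺ violates a trend: both have 18 electrons but Z(Sc)=21 > Z(Ca)=20, so Sc³⁺ should be the smaller of the two. That makes Sc³⁺ the one sitting a position early relative to where it belongs.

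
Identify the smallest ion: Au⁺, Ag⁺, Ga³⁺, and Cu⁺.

Ga³⁺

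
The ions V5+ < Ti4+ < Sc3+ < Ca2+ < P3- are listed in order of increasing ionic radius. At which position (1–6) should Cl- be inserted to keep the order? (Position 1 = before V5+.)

5

Isoelectronic series (18 e⁻ each). Size is set by nuclear charge: more protons means a smaller ion. V5+ (Z=23), Ti4+ (Z=22), Sc3+ (Z=21), Ca2+ (Z=20), Cl- (Z=17), P3- (Z=15).
With Cl- included the full order is V5+ < Ti4+ < Sc3+ < Ca2+ < Cl- < P3-, so it takes position 5.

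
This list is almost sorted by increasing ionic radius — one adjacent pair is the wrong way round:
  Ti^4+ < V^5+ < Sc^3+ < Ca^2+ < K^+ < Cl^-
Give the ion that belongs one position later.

Check each adjacent pair. Ti^4+ and V^5+ are reversed: both have 18 electrons but Z(V)=23 > Z(Ti)=22, so V^5+ should be the smaller of the two. No other neighbouring pair contradicts the periodic trends, so Ti^4+ is the ion listed too early.

Ti^4+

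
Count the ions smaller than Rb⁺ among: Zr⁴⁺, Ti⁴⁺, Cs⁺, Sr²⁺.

3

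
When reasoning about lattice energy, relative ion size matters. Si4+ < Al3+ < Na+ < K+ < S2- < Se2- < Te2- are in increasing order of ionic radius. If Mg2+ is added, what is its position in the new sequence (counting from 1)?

3

First list Z and electron count for each: Si4+: 10 e⁻, Z=14, Al3+: 10 e⁻, Z=13, Mg2+: 10 e⁻, Z=12, Na+: 10 e⁻, Z=11, K+: 18 e⁻, Z=19, S2-: 18 e⁻, Z=16, Se2-: 36 e⁻, Z=34, Te2-: 54 e⁻, Z=52. Si4+ < Al3+ (both 10 e⁻, Z=14>13); Al3+ < Mg2+ (both 10 e⁻, Z=13>12); Mg2+ < Na+ (both 10 e⁻, Z=12>11); Na+ < K+ (same group, period 3 vs 4); K+ < S2- (both 18 e⁻, Z=19>16); S2- < Se2- (same group, 1 shell fewer); Se2- < Te2- (same group, period 4 vs 5).
Putting Mg2+ in gives Si4+ < Al3+ < Mg2+ < Na+ < K+ < S2- < Se2- < Te2-; it lands at slot 3.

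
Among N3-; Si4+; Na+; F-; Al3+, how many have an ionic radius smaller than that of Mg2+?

All of these have 10 electrons (isoelectronic). With the same electron cloud, the ion with the most protons pulls it in tightest. Nuclear charges: Si4+ (Z=14), Al3+ (Z=13), Mg2+ (Z=12), Na+ (Z=11), F- (Z=9), N3- (Z=7). Highest Z is smallest.
Relative to Mg2+, the ions that are smaller are Si4+, Al3+. Count: 2.

2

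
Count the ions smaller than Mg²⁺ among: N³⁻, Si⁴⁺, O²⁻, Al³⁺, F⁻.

2

Each ion has 10 electrons. The ranking follows nuclear charge in reverse — greater Z gives a smaller radius. Si⁴⁺ (Z=14), Al³⁺ (Z=13), Mg²⁺ (Z=12), F⁻ (Z=9), O²⁻ (Z=8), N³⁻ (Z=7).
Relative to Mg²⁺, the ions that are smaller are Si⁴⁺, Al³⁺. That's 2.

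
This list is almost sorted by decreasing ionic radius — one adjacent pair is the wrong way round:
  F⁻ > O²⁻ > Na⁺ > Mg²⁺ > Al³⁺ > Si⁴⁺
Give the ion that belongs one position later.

F⁻

The pair F⁻, O²⁻ is the wrong way round — both have 10 electrons but Z(F)=9 > Z(O)=8, so F⁻ should be the smaller of the two. All other adjacent pairs agree with periodic trends, so F⁻ is the misplaced ion.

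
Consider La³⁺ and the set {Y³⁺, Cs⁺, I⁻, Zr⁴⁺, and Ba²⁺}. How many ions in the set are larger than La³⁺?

Tabulating Z and e⁻: Zr⁴⁺ (Z=40, 36 e⁻), Y³⁺ (Z=39, 36 e⁻), La³⁺ (Z=57, 54 e⁻), Ba²⁺ (Z=56, 54 e⁻), Cs⁺ (Z=55, 54 e⁻), I⁻ (Z=53, 54 e⁻). Zr⁴⁺ < Y³⁺ (both 36 e⁻, Z=40>39); Y³⁺ < La³⁺ (same group, 1 shell fewer); La³⁺ < Ba²⁺ (isoelectronic, higher Z=57 is smaller); Ba²⁺ < Cs⁺ (both 54 e⁻, Z=56>55); Cs⁺ < I⁻ (both 54 e⁻, Z=55>53).
Relative to La³⁺, the ions that are larger are Ba²⁺, Cs⁺, I⁻. Count: 3.

3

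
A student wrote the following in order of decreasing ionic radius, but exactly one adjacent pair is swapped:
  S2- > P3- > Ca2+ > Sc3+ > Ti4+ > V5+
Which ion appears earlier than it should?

S2-

Check each adjacent pair. S2- and P3- are reversed: S2- and P3- share 18 electrons; the higher nuclear charge on S (Z=16) contracts it more, so S2- < P3-. No other neighbouring pair contradicts the periodic trends, so S2- is the ion listed too early.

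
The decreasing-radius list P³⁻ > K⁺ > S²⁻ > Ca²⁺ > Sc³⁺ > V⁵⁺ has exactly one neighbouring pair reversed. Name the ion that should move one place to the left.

The pair K⁺, S²⁻ is the wrong way round — both have 18 electrons but Z(K)=19 > Z(S)=16, so K⁺ should be the smaller of the two. All other adjacent pairs agree with periodic trends, so S²⁻ is the misplaced ion.

S²⁻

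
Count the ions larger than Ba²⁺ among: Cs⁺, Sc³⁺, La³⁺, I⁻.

2

First list Z and electron count for each: Sc³⁺: 18 e⁻, Z=21, La³⁺: 54 e⁻, Z=57, Ba²⁺: 54 e⁻, Z=56, Cs⁺: 54 e⁻, Z=55, I⁻: 54 e⁻, Z=53. Sc³⁺ < La³⁺ (same group, 2 shells fewer); La³⁺ < Ba²⁺ (both 54 e⁻, Z=57>56); Ba²⁺ < Cs⁺ (isoelectronic, higher Z=56 is smaller); Cs⁺ < I⁻ (both 54 e⁻, Z=55>53).
Ordering all of them (including Ba²⁺) by radius gives Sc³⁺ < La³⁺ < Ba²⁺ < Cs⁺ < I⁻. That's 2.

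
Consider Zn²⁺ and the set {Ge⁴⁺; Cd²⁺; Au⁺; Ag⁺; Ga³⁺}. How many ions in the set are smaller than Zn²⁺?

2

Work out protons and electrons: Ge⁴⁺ (Z=32, 28 e⁻), Ga³⁺ (Z=31, 28 e⁻), Zn²⁺ (Z=30, 28 e⁻), Cd²⁺ (Z=48, 46 e⁻), Ag⁺ (Z=47, 46 e⁻), Au⁺ (Z=79, 78 e⁻). Ge⁴⁺ < Ga³⁺ (both 28 e⁻, Z=32>31); Ga³⁺ < Zn²⁺ (isoelectronic, higher Z=31 is smaller); Zn²⁺ < Cd²⁺ (same group, 1 shell fewer); Cd²⁺ < Ag⁺ (isoelectronic, higher Z=48 is smaller); Ag⁺ < Au⁺ (same group, period 5 vs 6).
Placing each against Zn²⁺: smaller — Ge⁴⁺, Ga³⁺; larger — Cd²⁺, Ag⁺, Au⁺. Count: 2.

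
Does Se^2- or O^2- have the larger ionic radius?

Se^2-

These ions sit in one column with identical charge. Each step down the periodic table adds a principal shell, increasing the radius.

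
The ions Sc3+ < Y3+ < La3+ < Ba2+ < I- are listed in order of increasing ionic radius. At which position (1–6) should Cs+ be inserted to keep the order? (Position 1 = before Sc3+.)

5

Work out protons and electrons: Sc3+ (Z=21, 18 e⁻), Y3+ (Z=39, 36 e⁻), La3+ (Z=57, 54 e⁻), Ba2+ (Z=56, 54 e⁻), Cs+ (Z=55, 54 e⁻), I- (Z=53, 54 e⁻). Sc3+ < Y3+ (same group, 1 shell fewer); Y3+ < La3+ (same group, period 5 vs 6); La3+ < Ba2+ (both 54 e⁻, Z=57>56); Ba2+ < Cs+ (both 54 e⁻, Z=56>55); Cs+ < I- (both 54 e⁻, Z=55>53).
The complete sequence is Sc3+ < Y3+ < La3+ < Ba2+ < Cs+ < I-. Cs+ sits at position 5.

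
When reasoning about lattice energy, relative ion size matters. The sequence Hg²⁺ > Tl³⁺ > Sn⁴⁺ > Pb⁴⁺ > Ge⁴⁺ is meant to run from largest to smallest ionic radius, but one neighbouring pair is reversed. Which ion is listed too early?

Sn⁴⁺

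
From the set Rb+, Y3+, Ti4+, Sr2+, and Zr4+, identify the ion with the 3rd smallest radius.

First list Z and electron count for each: Ti4+ has 18 e⁻ (Z=22), Zr4+ has 36 e⁻ (Z=40), Y3+ has 36 e⁻ (Z=39), Sr2+ has 36 e⁻ (Z=38), Rb+ has 36 e⁻ (Z=37). Ti4+ < Zr4+ (same group, period 4 vs 5); Zr4+ < Y3+ (both 36 e⁻, Z=40>39); Y3+ < Sr2+ (both 36 e⁻, Z=39>38); Sr2+ < Rb+ (isoelectronic, higher Z=38 is smaller).
That gives Ti4+ < Zr4+ < Y3+ < Sr2+ < Rb+. From the smallest end, number 3 is Y3+.

Y3+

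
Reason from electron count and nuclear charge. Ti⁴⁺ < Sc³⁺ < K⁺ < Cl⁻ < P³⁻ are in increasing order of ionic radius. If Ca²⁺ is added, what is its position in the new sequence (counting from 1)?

3

All of these have 18 electrons (isoelectronic). With the same electron cloud, the ion with the most protons pulls it in tightest. Nuclear charges: Ti⁴⁺ (Z=22), Sc³⁺ (Z=21), Ca²⁺ (Z=20), K⁺ (Z=19), Cl⁻ (Z=17), P³⁻ (Z=15). Highest Z is smallest.
Merged order: Ti⁴⁺ < Sc³⁺ < Ca²⁺ < K⁺ < Cl⁻ < P³⁻ — Ca²⁺ is number 3.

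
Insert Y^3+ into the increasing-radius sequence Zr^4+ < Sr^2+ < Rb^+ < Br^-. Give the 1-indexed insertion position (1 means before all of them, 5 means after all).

2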